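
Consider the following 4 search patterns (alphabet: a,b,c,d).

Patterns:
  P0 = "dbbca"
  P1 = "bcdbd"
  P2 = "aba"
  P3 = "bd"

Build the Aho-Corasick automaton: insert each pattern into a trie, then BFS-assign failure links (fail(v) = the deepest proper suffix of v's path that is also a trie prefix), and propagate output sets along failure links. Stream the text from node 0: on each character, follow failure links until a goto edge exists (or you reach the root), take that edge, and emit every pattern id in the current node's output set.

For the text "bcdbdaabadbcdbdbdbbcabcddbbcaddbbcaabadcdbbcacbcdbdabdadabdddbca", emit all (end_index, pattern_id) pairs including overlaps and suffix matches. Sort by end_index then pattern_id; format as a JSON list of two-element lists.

Construct AC machine:
Trie (insert patterns):
  0='ε' goto a→11 b→6 d→1
  1='d' goto b→2
  2='db' goto b→3
  3='dbb' goto c→4
  4='dbbc' goto a→5
  5='dbbca' goto ·  [P0 ends]
  6='b' goto c→7 d→14
  7='bc' goto d→8
  8='bcd' goto b→9
  9='bcdb' goto d→10
  10='bcdbd' goto ·  [P1 ends]
  11='a' goto b→12
  12='ab' goto a→13
  13='aba' goto ·  [P2 ends]
  14='bd' goto ·  [P3 ends]

Failure links (BFS by depth):
  fail(1) 'd': from fail(0)=0 chase 'd': 0 ⇒ 0;  out=∅∪out(0)=∅
  fail(6) 'b': from fail(0)=0 chase 'b': 0 ⇒ 0;  out=∅∪out(0)=∅
  fail(11) 'a': from fail(0)=0 chase 'a': 0 ⇒ 0;  out=∅∪out(0)=∅
  fail(2) 'db': from fail(1)=0 chase 'b': 0 ⇒ 6;  out=∅∪out(6)=∅
  fail(7) 'bc': from fail(6)=0 chase 'c': 0 ⇒ 0;  out=∅∪out(0)=∅
  fail(12) 'ab': from fail(11)=0 chase 'b': 0 ⇒ 6;  out=∅∪out(6)=∅
  fail(14) 'bd': from fail(6)=0 chase 'd': 0 ⇒ 1;  out={3}∪out(1)={3}
  fail(3) 'dbb': from fail(2)=6 chase 'b': 6→0 ⇒ 6;  out=∅∪out(6)=∅
  fail(8) 'bcd': from fail(7)=0 chase 'd': 0 ⇒ 1;  out=∅∪out(1)=∅
  fail(13) 'aba': from fail(12)=6 chase 'a': 6→0 ⇒ 11;  out={2}∪out(11)={2}
  fail(4) 'dbbc': from fail(3)=6 chase 'c': 6 ⇒ 7;  out=∅∪out(7)=∅
  fail(9) 'bcdb': from fail(8)=1 chase 'b': 1 ⇒ 2;  out=∅∪out(2)=∅
  fail(5) 'dbbca': from fail(4)=7 chase 'a': 7→0 ⇒ 11;  out={0}∪out(11)={0}
  fail(10) 'bcdbd': from fail(9)=2 chase 'd': 2→6 ⇒ 14;  out={1}∪out(14)={1,3}

Scan:
[0] read 'b'  n0⇒n6
[1] read 'c'  n6⇒n7
[2] read 'd'  n7⇒n8
[3] read 'b'  n8⇒n9
[4] read 'd'  n9⇒n10  → match P1@[0:4],P3@[3:4]
[5] read 'a'  n10⇒n11 (fail-walked)
[6] read 'a'  n11⇒n11 (fail-walked)
[7] read 'b'  n11⇒n12
[8] read 'a'  n12⇒n13  → match P2@[6:8]
[9] read 'd'  n13⇒n1 (fail-walked)
[10] read 'b'  n1⇒n2
[11] read 'c'  n2⇒n7 (fail-walked)
[12] read 'd'  n7⇒n8
[13] read 'b'  n8⇒n9
[14] read 'd'  n9⇒n10  → match P1@[10:14],P3@[13:14]
[15] read 'b'  n10⇒n2 (fail-walked)
[16] read 'd'  n2⇒n14 (fail-walked)  → match P3@[15:16]
[17] read 'b'  n14⇒n2 (fail-walked)
[18] read 'b'  n2⇒n3
[19] read 'c'  n3⇒n4
[20] read 'a'  n4⇒n5  → match P0@[16:20]
[21] read 'b'  n5⇒n12 (fail-walked)
[22] read 'c'  n12⇒n7 (fail-walked)
[23] read 'd'  n7⇒n8
[24] read 'd'  n8⇒n1 (fail-walked)
[25] read 'b'  n1⇒n2
[26] read 'b'  n2⇒n3
[27] read 'c'  n3⇒n4
[28] read 'a'  n4⇒n5  → match P0@[24:28]
[29] read 'd'  n5⇒n1 (fail-walked)
[30] read 'd'  n1⇒n1 (fail-walked)
[31] read 'b'  n1⇒n2
[32] read 'b'  n2⇒n3
[33] read 'c'  n3⇒n4
[34] read 'a'  n4⇒n5  → match P0@[30:34]
[35] read 'a'  n5⇒n11 (fail-walked)
[36] read 'b'  n11⇒n12
[37] read 'a'  n12⇒n13  → match P2@[35:37]
[38] read 'd'  n13⇒n1 (fail-walked)
[39] read 'c'  n1⇒n0 (fail-walked)
[40] read 'd'  n0⇒n1
[41] read 'b'  n1⇒n2
[42] read 'b'  n2⇒n3
[43] read 'c'  n3⇒n4
[44] read 'a'  n4⇒n5  → match P0@[40:44]
[45] read 'c'  n5⇒n0 (fail-walked)
[46] read 'b'  n0⇒n6
[47] read 'c'  n6⇒n7
[48] read 'd'  n7⇒n8
[49] read 'b'  n8⇒n9
[50] read 'd'  n9⇒n10  → match P1@[46:50],P3@[49:50]
[51] read 'a'  n10⇒n11 (fail-walked)
[52] read 'b'  n11⇒n12
[53] read 'd'  n12⇒n14 (fail-walked)  → match P3@[52:53]
[54] read 'a'  n14⇒n11 (fail-walked)
[55] read 'd'  n11⇒n1 (fail-walked)
[56] read 'a'  n1⇒n11 (fail-walked)
[57] read 'b'  n11⇒n12
[58] read 'd'  n12⇒n14 (fail-walked)  → match P3@[57:58]
[59] read 'd'  n14⇒n1 (fail-walked)
[60] read 'd'  n1⇒n1 (fail-walked)
[61] read 'b'  n1⇒n2
[62] read 'c'  n2⇒n7 (fail-walked)
[63] read 'a'  n7⇒n11 (fail-walked)

All matches (sorted): [[4,1],[4,3],[8,2],[14,1],[14,3],[16,3],[20,0],[28,0],[34,0],[37,2],[44,0],[50,1],[50,3],[53,3],[58,3]]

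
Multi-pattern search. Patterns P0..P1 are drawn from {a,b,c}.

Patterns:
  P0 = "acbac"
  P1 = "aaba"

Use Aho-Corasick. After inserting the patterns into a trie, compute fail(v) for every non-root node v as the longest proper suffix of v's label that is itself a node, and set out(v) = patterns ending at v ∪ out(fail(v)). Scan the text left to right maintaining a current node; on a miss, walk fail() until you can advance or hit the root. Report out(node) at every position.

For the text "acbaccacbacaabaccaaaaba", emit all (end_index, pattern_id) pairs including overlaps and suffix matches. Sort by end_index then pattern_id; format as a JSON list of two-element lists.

Build:
Trie nodes:
  0='ε' goto a→1
  1='a' goto a→6 c→2
  2='ac' goto b→3
  3='acb' goto a→4
  4='acba' goto c→5
  5='acbac' goto ·  ←P0
  6='aa' goto b→7
  7='aab' goto a→8
  8='aaba' goto ·  ←P1

Failure links (BFS by depth):
  fail(1) 'a': from fail(0)=0 chase 'a': 0 ⇒ 0;  out=∅∪out(0)=∅
  fail(2) 'ac': from fail(1)=0 chase 'c': 0 ⇒ 0;  out=∅∪out(0)=∅
  fail(6) 'aa': from fail(1)=0 chase 'a': 0 ⇒ 1;  out=∅∪out(1)=∅
  fail(3) 'acb': from fail(2)=0 chase 'b': 0 ⇒ 0;  out=∅∪out(0)=∅
  fail(7) 'aab': from fail(6)=1 chase 'b': 1→0 ⇒ 0;  out=∅∪out(0)=∅
  fail(4) 'acba': from fail(3)=0 chase 'a': 0 ⇒ 1;  out=∅∪out(1)=∅
  fail(8) 'aaba': from fail(7)=0 chase 'a': 0 ⇒ 1;  out={1}∪out(1)={1}
  fail(5) 'acbac': from fail(4)=1 chase 'c': 1 ⇒ 2;  out={0}∪out(2)={0}

Run:
i=0 'a': node 0→1
i=1 'c': node 1→2
i=2 'b': node 2→3
i=3 'a': node 3→4
i=4 'c': node 4→5  emit P0@[0:4]
i=5 'c': node 5→0 ·f
i=6 'a': node 0→1
i=7 'c': node 1→2
i=8 'b': node 2→3
i=9 'a': node 3→4
i=10 'c': node 4→5  emit P0@[6:10]
i=11 'a': node 5→1 ·f
i=12 'a': node 1→6
i=13 'b': node 6→7
i=14 'a': node 7→8  emit P1@[11:14]
i=15 'c': node 8→2 ·f
i=16 'c': node 2→0 ·f
i=17 'a': node 0→1
i=18 'a': node 1→6
i=19 'a': node 6→6 ·f
i=20 'a': node 6→6 ·f
i=21 'b': node 6→7
i=22 'a': node 7→8  emit P1@[19:22]

All matches (sorted): [[4,0],[10,0],[14,1],[22,1]]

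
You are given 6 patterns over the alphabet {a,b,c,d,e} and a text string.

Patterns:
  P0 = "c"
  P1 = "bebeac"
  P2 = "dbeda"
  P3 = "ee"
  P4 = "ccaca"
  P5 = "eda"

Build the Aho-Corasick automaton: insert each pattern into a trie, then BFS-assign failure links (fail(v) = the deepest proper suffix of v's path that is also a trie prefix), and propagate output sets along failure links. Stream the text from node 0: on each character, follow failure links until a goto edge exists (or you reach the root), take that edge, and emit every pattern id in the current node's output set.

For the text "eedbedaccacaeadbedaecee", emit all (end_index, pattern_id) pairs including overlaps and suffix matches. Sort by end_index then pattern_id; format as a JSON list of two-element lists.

Build:
Trie nodes:
  n0 'ε': b→2 c→1 d→8 e→13
  n1 'c': c→15  [P0 ends]
  n2 'b': e→3
  n3 'be': b→4
  n4 'beb': e→5
  n5 'bebe': a→6
  n6 'bebea': c→7
  n7 'bebeac': ·  [P1 ends]
  n8 'd': b→9
  n9 'db': e→10
  n10 'dbe': d→11
  n11 'dbed': a→12
  n12 'dbeda': ·  [P2 ends]
  n13 'e': d→19 e→14
  n14 'ee': ·  [P3 ends]
  n15 'cc': a→16
  n16 'cca': c→17
  n17 'ccac': a→18
  n18 'ccaca': ·  [P4 ends]
  n19 'ed': a→20
  n20 'eda': ·  [P5 ends]

BFS fail/out derivation:
  n1('c'): parent n0 fail=0; on 'c' 0 → fail=0;  out {0}∪∅={0}
  n2('b'): parent n0 fail=0; on 'b' 0 → fail=0;  out ∅∪∅=∅
  n8('d'): parent n0 fail=0; on 'd' 0 → fail=0;  out ∅∪∅=∅
  n13('e'): parent n0 fail=0; on 'e' 0 → fail=0;  out ∅∪∅=∅
  n3('be'): parent n2 fail=0; on 'e' 0 → fail=13;  out ∅∪∅=∅
  n9('db'): parent n8 fail=0; on 'b' 0 → fail=2;  out ∅∪∅=∅
  n14('ee'): parent n13 fail=0; on 'e' 0 → fail=13;  out {3}∪∅={3}
  n15('cc'): parent n1 fail=0; on 'c' 0 → fail=1;  out ∅∪{0}={0}
  n19('ed'): parent n13 fail=0; on 'd' 0 → fail=8;  out ∅∪∅=∅
  n4('beb'): parent n3 fail=13; on 'b' 13→0 → fail=2;  out ∅∪∅=∅
  n10('dbe'): parent n9 fail=2; on 'e' 2 → fail=3;  out ∅∪∅=∅
  n16('cca'): parent n15 fail=1; on 'a' 1→0 → fail=0;  out ∅∪∅=∅
  n20('eda'): parent n19 fail=8; on 'a' 8→0 → fail=0;  out {5}∪∅={5}
  n5('bebe'): parent n4 fail=2; on 'e' 2 → fail=3;  out ∅∪∅=∅
  n11('dbed'): parent n10 fail=3; on 'd' 3→13 → fail=19;  out ∅∪∅=∅
  n17('ccac'): parent n16 fail=0; on 'c' 0 → fail=1;  out ∅∪{0}={0}
  n6('bebea'): parent n5 fail=3; on 'a' 3→13→0 → fail=0;  out ∅∪∅=∅
  n12('dbeda'): parent n11 fail=19; on 'a' 19 → fail=20;  out {2}∪{5}={2,5}
  n18('ccaca'): parent n17 fail=1; on 'a' 1→0 → fail=0;  out {4}∪∅={4}
  n7('bebeac'): parent n6 fail=0; on 'c' 0 → fail=1;  out {1}∪{0}={0,1}

Scan:
[0] read 'e'  n0⇒n13
[1] read 'e'  n13⇒n14  ** P3@[0:1]
[2] read 'd'  n14⇒n19 (fail-walked)
[3] read 'b'  n19⇒n9 (fail-walked)
[4] read 'e'  n9⇒n10
[5] read 'd'  n10⇒n11
[6] read 'a'  n11⇒n12  ** P2@[2:6],P5@[4:6]
[7] read 'c'  n12⇒n1 (fail-walked)  ** P0@[7:7]
[8] read 'c'  n1⇒n15  ** P0@[8:8]
[9] read 'a'  n15⇒n16
[10] read 'c'  n16⇒n17  ** P0@[10:10]
[11] read 'a'  n17⇒n18  ** P4@[7:11]
[12] read 'e'  n18⇒n13 (fail-walked)
[13] read 'a'  n13⇒n0 (fail-walked)
[14] read 'd'  n0⇒n8
[15] read 'b'  n8⇒n9
[16] read 'e'  n9⇒n10
[17] read 'd'  n10⇒n11
[18] read 'a'  n11⇒n12  ** P2@[14:18],P5@[16:18]
[19] read 'e'  n12⇒n13 (fail-walked)
[20] read 'c'  n13⇒n1 (fail-walked)  ** P0@[20:20]
[21] read 'e'  n1⇒n13 (fail-walked)
[22] read 'e'  n13⇒n14  ** P3@[21:22]

All matches (sorted): [[1,3],[6,2],[6,5],[7,0],[8,0],[10,0],[11,4],[18,2],[18,5],[20,0],[22,3]]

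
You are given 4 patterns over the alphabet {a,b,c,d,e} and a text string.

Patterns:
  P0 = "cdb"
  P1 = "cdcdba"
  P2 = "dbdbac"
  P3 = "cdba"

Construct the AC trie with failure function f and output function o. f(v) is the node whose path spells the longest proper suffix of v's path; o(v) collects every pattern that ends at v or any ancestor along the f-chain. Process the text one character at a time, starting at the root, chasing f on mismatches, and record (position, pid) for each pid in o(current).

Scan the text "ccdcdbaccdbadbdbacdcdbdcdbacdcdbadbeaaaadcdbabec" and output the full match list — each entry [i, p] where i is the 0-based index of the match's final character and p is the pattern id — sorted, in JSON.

Build automaton:
Trie (insert patterns):
  0='ε' goto c→1 d→8
  1='c' goto d→2
  2='cd' goto b→3 c→4
  3='cdb' goto a→14  [P0 ends]
  4='cdc' goto d→5
  5='cdcd' goto b→6
  6='cdcdb' goto a→7
  7='cdcdba' goto ·  [P1 ends]
  8='d' goto b→9
  9='db' goto d→10
  10='dbd' goto b→11
  11='dbdb' goto a→12
  12='dbdba' goto c→13
  13='dbdbac' goto ·  [P2 ends]
  14='cdba' goto ·  [P3 ends]

BFS fail/out derivation:
  n1('c'): parent n0 fail=0; on 'c' 0 → fail=0;  out ∅∪∅=∅
  n8('d'): parent n0 fail=0; on 'd' 0 → fail=0;  out ∅∪∅=∅
  n2('cd'): parent n1 fail=0; on 'd' 0 → fail=8;  out ∅∪∅=∅
  n9('db'): parent n8 fail=0; on 'b' 0 → fail=0;  out ∅∪∅=∅
  n3('cdb'): parent n2 fail=8; on 'b' 8 → fail=9;  out {0}∪∅={0}
  n4('cdc'): parent n2 fail=8; on 'c' 8→0 → fail=1;  out ∅∪∅=∅
  n10('dbd'): parent n9 fail=0; on 'd' 0 → fail=8;  out ∅∪∅=∅
  n5('cdcd'): parent n4 fail=1; on 'd' 1 → fail=2;  out ∅∪∅=∅
  n11('dbdb'): parent n10 fail=8; on 'b' 8 → fail=9;  out ∅∪∅=∅
  n14('cdba'): parent n3 fail=9; on 'a' 9→0 → fail=0;  out {3}∪∅={3}
  n6('cdcdb'): parent n5 fail=2; on 'b' 2 → fail=3;  out ∅∪{0}={0}
  n12('dbdba'): parent n11 fail=9; on 'a' 9→0 → fail=0;  out ∅∪∅=∅
  n7('cdcdba'): parent n6 fail=3; on 'a' 3 → fail=14;  out {1}∪{3}={1,3}
  n13('dbdbac'): parent n12 fail=0; on 'c' 0 → fail=1;  out {2}∪∅={2}

Text stream:
pos 0 'c': at 1
pos 1 'c': at 1 (fail-walked)
pos 2 'd': at 2
pos 3 'c': at 4
pos 4 'd': at 5
pos 5 'b': at 6  → match P0@[3:5]
pos 6 'a': at 7  → match P1@[1:6],P3@[3:6]
pos 7 'c': at 1 (fail-walked)
pos 8 'c': at 1 (fail-walked)
pos 9 'd': at 2
pos 10 'b': at 3  → match P0@[8:10]
pos 11 'a': at 14  → match P3@[8:11]
pos 12 'd': at 8 (fail-walked)
pos 13 'b': at 9
pos 14 'd': at 10
pos 15 'b': at 11
pos 16 'a': at 12
pos 17 'c': at 13  → match P2@[12:17]
pos 18 'd': at 2 (fail-walked)
pos 19 'c': at 4
pos 20 'd': at 5
pos 21 'b': at 6  → match P0@[19:21]
pos 22 'd': at 10 (fail-walked)
pos 23 'c': at 1 (fail-walked)
pos 24 'd': at 2
pos 25 'b': at 3  → match P0@[23:25]
pos 26 'a': at 14  → match P3@[23:26]
pos 27 'c': at 1 (fail-walked)
pos 28 'd': at 2
pos 29 'c': at 4
pos 30 'd': at 5
pos 31 'b': at 6  → match P0@[29:31]
pos 32 'a': at 7  → match P1@[27:32],P3@[29:32]
pos 33 'd': at 8 (fail-walked)
pos 34 'b': at 9
pos 35 'e': at 0 (fail-walked)
pos 36 'a': at 0
pos 37 'a': at 0
pos 38 'a': at 0
pos 39 'a': at 0
pos 40 'd': at 8
pos 41 'c': at 1 (fail-walked)
pos 42 'd': at 2
pos 43 'b': at 3  → match P0@[41:43]
pos 44 'a': at 14  → match P3@[41:44]
pos 45 'b': at 0 (fail-walked)
pos 46 'e': at 0
pos 47 'c': at 1

All matches (sorted): [[5,0],[6,1],[6,3],[10,0],[11,3],[17,2],[21,0],[25,0],[26,3],[31,0],[32,1],[32,3],[43,0],[44,3]]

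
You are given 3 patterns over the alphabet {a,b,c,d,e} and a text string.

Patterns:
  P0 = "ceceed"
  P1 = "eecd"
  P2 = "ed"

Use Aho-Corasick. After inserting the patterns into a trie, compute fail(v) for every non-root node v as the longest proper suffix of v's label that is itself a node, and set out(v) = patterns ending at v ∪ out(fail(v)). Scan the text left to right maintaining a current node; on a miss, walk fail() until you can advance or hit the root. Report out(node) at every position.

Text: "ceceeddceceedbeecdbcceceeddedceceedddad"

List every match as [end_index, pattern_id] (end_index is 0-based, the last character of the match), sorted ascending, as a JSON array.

Build automaton:
Trie nodes:
  n0 'ε': c→1 e→7
  n1 'c': e→2
  n2 'ce': c→3
  n3 'cec': e→4
  n4 'cece': e→5
  n5 'cecee': d→6
  n6 'ceceed': ·  ←P0
  n7 'e': d→11 e→8
  n8 'ee': c→9
  n9 'eec': d→10
  n10 'eecd': ·  ←P1
  n11 'ed': ·  ←P2

Failure links (BFS by depth):
  fail(1) 'c': from fail(0)=0 chase 'c': 0 ⇒ 0;  out=∅∪out(0)=∅
  fail(7) 'e': from fail(0)=0 chase 'e': 0 ⇒ 0;  out=∅∪out(0)=∅
  fail(2) 'ce': from fail(1)=0 chase 'e': 0 ⇒ 7;  out=∅∪out(7)=∅
  fail(8) 'ee': from fail(7)=0 chase 'e': 0 ⇒ 7;  out=∅∪out(7)=∅
  fail(11) 'ed': from fail(7)=0 chase 'd': 0 ⇒ 0;  out={2}∪out(0)={2}
  fail(3) 'cec': from fail(2)=7 chase 'c': 7→0 ⇒ 1;  out=∅∪out(1)=∅
  fail(9) 'eec': from fail(8)=7 chase 'c': 7→0 ⇒ 1;  out=∅∪out(1)=∅
  fail(4) 'cece': from fail(3)=1 chase 'e': 1 ⇒ 2;  out=∅∪out(2)=∅
  fail(10) 'eecd': from fail(9)=1 chase 'd': 1→0 ⇒ 0;  out={1}∪out(0)={1}
  fail(5) 'cecee': from fail(4)=2 chase 'e': 2→7 ⇒ 8;  out=∅∪out(8)=∅
  fail(6) 'ceceed': from fail(5)=8 chase 'd': 8→7 ⇒ 11;  out={0}∪out(11)={0,2}

Text stream:
pos 0 'c': at 1
pos 1 'e': at 2
pos 2 'c': at 3
pos 3 'e': at 4
pos 4 'e': at 5
pos 5 'd': at 6  emit P0@[0:5],P2@[4:5]
pos 6 'd': at 0 (fail-walked)
pos 7 'c': at 1
pos 8 'e': at 2
pos 9 'c': at 3
pos 10 'e': at 4
pos 11 'e': at 5
pos 12 'd': at 6  emit P0@[7:12],P2@[11:12]
pos 13 'b': at 0 (fail-walked)
pos 14 'e': at 7
pos 15 'e': at 8
pos 16 'c': at 9
pos 17 'd': at 10  emit P1@[14:17]
pos 18 'b': at 0 (fail-walked)
pos 19 'c': at 1
pos 20 'c': at 1 (fail-walked)
pos 21 'e': at 2
pos 22 'c': at 3
pos 23 'e': at 4
pos 24 'e': at 5
pos 25 'd': at 6  emit P0@[20:25],P2@[24:25]
pos 26 'd': at 0 (fail-walked)
pos 27 'e': at 7
pos 28 'd': at 11  emit P2@[27:28]
pos 29 'c': at 1 (fail-walked)
pos 30 'e': at 2
pos 31 'c': at 3
pos 32 'e': at 4
pos 33 'e': at 5
pos 34 'd': at 6  emit P0@[29:34],P2@[33:34]
pos 35 'd': at 0 (fail-walked)
pos 36 'd': at 0
pos 37 'a': at 0
pos 38 'd': at 0

Result: [[5,0],[5,2],[12,0],[12,2],[17,1],[25,0],[25,2],[28,2],[34,0],[34,2]]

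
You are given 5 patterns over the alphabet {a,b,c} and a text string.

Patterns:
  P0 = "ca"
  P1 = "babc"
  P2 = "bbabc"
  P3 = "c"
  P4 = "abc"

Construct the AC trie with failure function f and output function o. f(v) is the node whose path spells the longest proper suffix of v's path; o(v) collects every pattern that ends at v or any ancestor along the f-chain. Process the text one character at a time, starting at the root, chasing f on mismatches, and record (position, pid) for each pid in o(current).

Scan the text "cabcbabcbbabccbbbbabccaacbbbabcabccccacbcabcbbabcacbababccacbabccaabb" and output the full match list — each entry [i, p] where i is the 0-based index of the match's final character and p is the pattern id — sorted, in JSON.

Build automaton:
Trie (insert patterns):
  0='ε' goto a→11 b→3 c→1
  1='c' goto a→2  ←P3
  2='ca' goto ·  ←P0
  3='b' goto a→4 b→7
  4='ba' goto b→5
  5='bab' goto c→6
  6='babc' goto ·  ←P1
  7='bb' goto a→8
  8='bba' goto b→9
  9='bbab' goto c→10
  10='bbabc' goto ·  ←P2
  11='a' goto b→12
  12='ab' goto c→13
  13='abc' goto ·  ←P4

BFS fail/out derivation:
  n1('c'): parent n0 fail=0; on 'c' 0 → fail=0;  out {3}∪∅={3}
  n3('b'): parent n0 fail=0; on 'b' 0 → fail=0;  out ∅∪∅=∅
  n11('a'): parent n0 fail=0; on 'a' 0 → fail=0;  out ∅∪∅=∅
  n2('ca'): parent n1 fail=0; on 'a' 0 → fail=11;  out {0}∪∅={0}
  n4('ba'): parent n3 fail=0; on 'a' 0 → fail=11;  out ∅∪∅=∅
  n7('bb'): parent n3 fail=0; on 'b' 0 → fail=3;  out ∅∪∅=∅
  n12('ab'): parent n11 fail=0; on 'b' 0 → fail=3;  out ∅∪∅=∅
  n5('bab'): parent n4 fail=11; on 'b' 11 → fail=12;  out ∅∪∅=∅
  n8('bba'): parent n7 fail=3; on 'a' 3 → fail=4;  out ∅∪∅=∅
  n13('abc'): parent n12 fail=3; on 'c' 3→0 → fail=1;  out {4}∪{3}={3,4}
  n6('babc'): parent n5 fail=12; on 'c' 12 → fail=13;  out {1}∪{3,4}={1,3,4}
  n9('bbab'): parent n8 fail=4; on 'b' 4 → fail=5;  out ∅∪∅=∅
  n10('bbabc'): parent n9 fail=5; on 'c' 5 → fail=6;  out {2}∪{1,3,4}={1,2,3,4}

Text stream:
pos 0 'c': at 1  → match P3@[0:0]
pos 1 'a': at 2  → match P0@[0:1]
pos 2 'b': at 12 ·f
pos 3 'c': at 13  → match P3@[3:3],P4@[1:3]
pos 4 'b': at 3 ·f
pos 5 'a': at 4
pos 6 'b': at 5
pos 7 'c': at 6  → match P1@[4:7],P3@[7:7],P4@[5:7]
pos 8 'b': at 3 ·f
pos 9 'b': at 7
pos 10 'a': at 8
pos 11 'b': at 9
pos 12 'c': at 10  → match P1@[9:12],P2@[8:12],P3@[12:12],P4@[10:12]
pos 13 'c': at 1 ·f  → match P3@[13:13]
pos 14 'b': at 3 ·f
pos 15 'b': at 7
pos 16 'b': at 7 ·f
pos 17 'b': at 7 ·f
pos 18 'a': at 8
pos 19 'b': at 9
pos 20 'c': at 10  → match P1@[17:20],P2@[16:20],P3@[20:20],P4@[18:20]
pos 21 'c': at 1 ·f  → match P3@[21:21]
pos 22 'a': at 2  → match P0@[21:22]
pos 23 'a': at 11 ·f
pos 24 'c': at 1 ·f  → match P3@[24:24]
pos 25 'b': at 3 ·f
pos 26 'b': at 7
pos 27 'b': at 7 ·f
pos 28 'a': at 8
pos 29 'b': at 9
pos 30 'c': at 10  → match P1@[27:30],P2@[26:30],P3@[30:30],P4@[28:30]
pos 31 'a': at 2 ·f  → match P0@[30:31]
pos 32 'b': at 12 ·f
pos 33 'c': at 13  → match P3@[33:33],P4@[31:33]
pos 34 'c': at 1 ·f  → match P3@[34:34]
pos 35 'c': at 1 ·f  → match P3@[35:35]
pos 36 'c': at 1 ·f  → match P3@[36:36]
pos 37 'a': at 2  → match P0@[36:37]
pos 38 'c': at 1 ·f  → match P3@[38:38]
pos 39 'b': at 3 ·f
pos 40 'c': at 1 ·f  → match P3@[40:40]
pos 41 'a': at 2  → match P0@[40:41]
pos 42 'b': at 12 ·f
pos 43 'c': at 13  → match P3@[43:43],P4@[41:43]
pos 44 'b': at 3 ·f
pos 45 'b': at 7
pos 46 'a': at 8
pos 47 'b': at 9
pos 48 'c': at 10  → match P1@[45:48],P2@[44:48],P3@[48:48],P4@[46:48]
pos 49 'a': at 2 ·f  → match P0@[48:49]
pos 50 'c': at 1 ·f  → match P3@[50:50]
pos 51 'b': at 3 ·f
pos 52 'a': at 4
pos 53 'b': at 5
pos 54 'a': at 4 ·f
pos 55 'b': at 5
pos 56 'c': at 6  → match P1@[53:56],P3@[56:56],P4@[54:56]
pos 57 'c': at 1 ·f  → match P3@[57:57]
pos 58 'a': at 2  → match P0@[57:58]
pos 59 'c': at 1 ·f  → match P3@[59:59]
pos 60 'b': at 3 ·f
pos 61 'a': at 4
pos 62 'b': at 5
pos 63 'c': at 6  → match P1@[60:63],P3@[63:63],P4@[61:63]
pos 64 'c': at 1 ·f  → match P3@[64:64]
pos 65 'a': at 2  → match P0@[64:65]
pos 66 'a': at 11 ·f
pos 67 'b': at 12
pos 68 'b': at 7 ·f

Matches: [[0,3],[1,0],[3,3],[3,4],[7,1],[7,3],[7,4],[12,1],[12,2],[12,3],[12,4],[13,3],[20,1],[20,2],[20,3],[20,4],[21,3],[22,0],[24,3],[30,1],[30,2],[30,3],[30,4],[31,0],[33,3],[33,4],[34,3],[35,3],[36,3],[37,0],[38,3],[40,3],[41,0],[43,3],[43,4],[48,1],[48,2],[48,3],[48,4],[49,0],[50,3],[56,1],[56,3],[56,4],[57,3],[58,0],[59,3],[63,1],[63,3],[63,4],[64,3],[65,0]]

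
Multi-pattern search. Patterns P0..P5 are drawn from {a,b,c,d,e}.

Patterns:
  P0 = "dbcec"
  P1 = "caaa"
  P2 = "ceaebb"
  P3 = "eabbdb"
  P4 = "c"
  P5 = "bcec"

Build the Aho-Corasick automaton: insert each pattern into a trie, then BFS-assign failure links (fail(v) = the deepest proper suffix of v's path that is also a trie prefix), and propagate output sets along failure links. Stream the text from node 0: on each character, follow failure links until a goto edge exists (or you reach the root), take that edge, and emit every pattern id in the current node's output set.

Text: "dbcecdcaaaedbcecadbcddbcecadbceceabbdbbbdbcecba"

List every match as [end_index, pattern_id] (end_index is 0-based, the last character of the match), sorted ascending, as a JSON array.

Build:
Trie (insert patterns):
  n0 'ε': b→21 c→6 d→1 e→15
  n1 'd': b→2
  n2 'db': c→3
  n3 'dbc': e→4
  n4 'dbce': c→5
  n5 'dbcec': ·  [P0 ends]
  n6 'c': a→7 e→10  [P4 ends]
  n7 'ca': a→8
  n8 'caa': a→9
  n9 'caaa': ·  [P1 ends]
  n10 'ce': a→11
  n11 'cea': e→12
  n12 'ceae': b→13
  n13 'ceaeb': b→14
  n14 'ceaebb': ·  [P2 ends]
  n15 'e': a→16
  n16 'ea': b→17
  n17 'eab': b→18
  n18 'eabb': d→19
  n19 'eabbd': b→20
  n20 'eabbdb': ·  [P3 ends]
  n21 'b': c→22
  n22 'bc': e→23
  n23 'bce': c→24
  n24 'bcec': ·  [P5 ends]

Failure links (BFS by depth):
  n1('d'): parent n0 fail=0; on 'd' 0 → fail=0;  out ∅∪∅=∅
  n6('c'): parent n0 fail=0; on 'c' 0 → fail=0;  out {4}∪∅={4}
  n15('e'): parent n0 fail=0; on 'e' 0 → fail=0;  out ∅∪∅=∅
  n21('b'): parent n0 fail=0; on 'b' 0 → fail=0;  out ∅∪∅=∅
  n2('db'): parent n1 fail=0; on 'b' 0 → fail=21;  out ∅∪∅=∅
  n7('ca'): parent n6 fail=0; on 'a' 0 → fail=0;  out ∅∪∅=∅
  n10('ce'): parent n6 fail=0; on 'e' 0 → fail=15;  out ∅∪∅=∅
  n16('ea'): parent n15 fail=0; on 'a' 0 → fail=0;  out ∅∪∅=∅
  n22('bc'): parent n21 fail=0; on 'c' 0 → fail=6;  out ∅∪{4}={4}
  n3('dbc'): parent n2 fail=21; on 'c' 21 → fail=22;  out ∅∪{4}={4}
  n8('caa'): parent n7 fail=0; on 'a' 0 → fail=0;  out ∅∪∅=∅
  n11('cea'): parent n10 fail=15; on 'a' 15 → fail=16;  out ∅∪∅=∅
  n17('eab'): parent n16 fail=0; on 'b' 0 → fail=21;  out ∅∪∅=∅
  n23('bce'): parent n22 fail=6; on 'e' 6 → fail=10;  out ∅∪∅=∅
  n4('dbce'): parent n3 fail=22; on 'e' 22 → fail=23;  out ∅∪∅=∅
  n9('caaa'): parent n8 fail=0; on 'a' 0 → fail=0;  out {1}∪∅={1}
  n12('ceae'): parent n11 fail=16; on 'e' 16→0 → fail=15;  out ∅∪∅=∅
  n18('eabb'): parent n17 fail=21; on 'b' 21→0 → fail=21;  out ∅∪∅=∅
  n24('bcec'): parent n23 fail=10; on 'c' 10→15→0 → fail=6;  out {5}∪{4}={4,5}
  n5('dbcec'): parent n4 fail=23; on 'c' 23 → fail=24;  out {0}∪{4,5}={0,4,5}
  n13('ceaeb'): parent n12 fail=15; on 'b' 15→0 → fail=21;  out ∅∪∅=∅
  n19('eabbd'): parent n18 fail=21; on 'd' 21→0 → fail=1;  out ∅∪∅=∅
  n14('ceaebb'): parent n13 fail=21; on 'b' 21→0 → fail=21;  out {2}∪∅={2}
  n20('eabbdb'): parent n19 fail=1; on 'b' 1 → fail=2;  out {3}∪∅={3}

Text stream:
[0] read 'd'  n0⇒n1
[1] read 'b'  n1⇒n2
[2] read 'c'  n2⇒n3  emit P4@[2:2]
[3] read 'e'  n3⇒n4
[4] read 'c'  n4⇒n5  emit P0@[0:4],P4@[4:4],P5@[1:4]
[5] read 'd'  n5⇒n1 ·f
[6] read 'c'  n1⇒n6 ·f  emit P4@[6:6]
[7] read 'a'  n6⇒n7
[8] read 'a'  n7⇒n8
[9] read 'a'  n8⇒n9  emit P1@[6:9]
[10] read 'e'  n9⇒n15 ·f
[11] read 'd'  n15⇒n1 ·f
[12] read 'b'  n1⇒n2
[13] read 'c'  n2⇒n3  emit P4@[13:13]
[14] read 'e'  n3⇒n4
[15] read 'c'  n4⇒n5  emit P0@[11:15],P4@[15:15],P5@[12:15]
[16] read 'a'  n5⇒n7 ·f
[17] read 'd'  n7⇒n1 ·f
[18] read 'b'  n1⇒n2
[19] read 'c'  n2⇒n3  emit P4@[19:19]
[20] read 'd'  n3⇒n1 ·f
[21] read 'd'  n1⇒n1 ·f
[22] read 'b'  n1⇒n2
[23] read 'c'  n2⇒n3  emit P4@[23:23]
[24] read 'e'  n3⇒n4
[25] read 'c'  n4⇒n5  emit P0@[21:25],P4@[25:25],P5@[22:25]
[26] read 'a'  n5⇒n7 ·f
[27] read 'd'  n7⇒n1 ·f
[28] read 'b'  n1⇒n2
[29] read 'c'  n2⇒n3  emit P4@[29:29]
[30] read 'e'  n3⇒n4
[31] read 'c'  n4⇒n5  emit P0@[27:31],P4@[31:31],P5@[28:31]
[32] read 'e'  n5⇒n10 ·f
[33] read 'a'  n10⇒n11
[34] read 'b'  n11⇒n17 ·f
[35] read 'b'  n17⇒n18
[36] read 'd'  n18⇒n19
[37] read 'b'  n19⇒n20  emit P3@[32:37]
[38] read 'b'  n20⇒n21 ·f
[39] read 'b'  n21⇒n21 ·f
[40] read 'd'  n21⇒n1 ·f
[41] read 'b'  n1⇒n2
[42] read 'c'  n2⇒n3  emit P4@[42:42]
[43] read 'e'  n3⇒n4
[44] read 'c'  n4⇒n5  emit P0@[40:44],P4@[44:44],P5@[41:44]
[45] read 'b'  n5⇒n21 ·f
[46] read 'a'  n21⇒n0 ·f

Matches: [[2,4],[4,0],[4,4],[4,5],[6,4],[9,1],[13,4],[15,0],[15,4],[15,5],[19,4],[23,4],[25,0],[25,4],[25,5],[29,4],[31,0],[31,4],[31,5],[37,3],[42,4],[44,0],[44,4],[44,5]]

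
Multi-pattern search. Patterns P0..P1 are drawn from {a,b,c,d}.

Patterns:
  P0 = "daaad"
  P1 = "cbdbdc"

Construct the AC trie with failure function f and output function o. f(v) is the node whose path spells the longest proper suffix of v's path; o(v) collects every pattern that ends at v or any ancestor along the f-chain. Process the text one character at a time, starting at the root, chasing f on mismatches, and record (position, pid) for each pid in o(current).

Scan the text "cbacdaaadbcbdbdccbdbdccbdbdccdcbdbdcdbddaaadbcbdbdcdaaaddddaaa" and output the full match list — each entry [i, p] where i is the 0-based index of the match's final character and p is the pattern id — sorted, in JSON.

Build automaton:
Trie nodes:
  n0 'ε': c→6 d→1
  n1 'd': a→2
  n2 'da': a→3
  n3 'daa': a→4
  n4 'daaa': d→5
  n5 'daaad': ·  ←P0
  n6 'c': b→7
  n7 'cb': d→8
  n8 'cbd': b→9
  n9 'cbdb': d→10
  n10 'cbdbd': c→11
  n11 'cbdbdc': ·  ←P1

Failure links (BFS by depth):
  n1('d'): parent n0 fail=0; on 'd' 0 → fail=0;  out ∅∪∅=∅
  n6('c'): parent n0 fail=0; on 'c' 0 → fail=0;  out ∅∪∅=∅
  n2('da'): parent n1 fail=0; on 'a' 0 → fail=0;  out ∅∪∅=∅
  n7('cb'): parent n6 fail=0; on 'b' 0 → fail=0;  out ∅∪∅=∅
  n3('daa'): parent n2 fail=0; on 'a' 0 → fail=0;  out ∅∪∅=∅
  n8('cbd'): parent n7 fail=0; on 'd' 0 → fail=1;  out ∅∪∅=∅
  n4('daaa'): parent n3 fail=0; on 'a' 0 → fail=0;  out ∅∪∅=∅
  n9('cbdb'): parent n8 fail=1; on 'b' 1→0 → fail=0;  out ∅∪∅=∅
  n5('daaad'): parent n4 fail=0; on 'd' 0 → fail=1;  out {0}∪∅={0}
  n10('cbdbd'): parent n9 fail=0; on 'd' 0 → fail=1;  out ∅∪∅=∅
  n11('cbdbdc'): parent n10 fail=1; on 'c' 1→0 → fail=6;  out {1}∪∅={1}

Run:
pos 0 'c': at 6
pos 1 'b': at 7
pos 2 'a': at 0 (via fail)
pos 3 'c': at 6
pos 4 'd': at 1 (via fail)
pos 5 'a': at 2
pos 6 'a': at 3
pos 7 'a': at 4
pos 8 'd': at 5  ** P0@[4:8]
pos 9 'b': at 0 (via fail)
pos 10 'c': at 6
pos 11 'b': at 7
pos 12 'd': at 8
pos 13 'b': at 9
pos 14 'd': at 10
pos 15 'c': at 11  ** P1@[10:15]
pos 16 'c': at 6 (via fail)
pos 17 'b': at 7
pos 18 'd': at 8
pos 19 'b': at 9
pos 20 'd': at 10
pos 21 'c': at 11  ** P1@[16:21]
pos 22 'c': at 6 (via fail)
pos 23 'b': at 7
pos 24 'd': at 8
pos 25 'b': at 9
pos 26 'd': at 10
pos 27 'c': at 11  ** P1@[22:27]
pos 28 'c': at 6 (via fail)
pos 29 'd': at 1 (via fail)
pos 30 'c': at 6 (via fail)
pos 31 'b': at 7
pos 32 'd': at 8
pos 33 'b': at 9
pos 34 'd': at 10
pos 35 'c': at 11  ** P1@[30:35]
pos 36 'd': at 1 (via fail)
pos 37 'b': at 0 (via fail)
pos 38 'd': at 1
pos 39 'd': at 1 (via fail)
pos 40 'a': at 2
pos 41 'a': at 3
pos 42 'a': at 4
pos 43 'd': at 5  ** P0@[39:43]
pos 44 'b': at 0 (via fail)
pos 45 'c': at 6
pos 46 'b': at 7
pos 47 'd': at 8
pos 48 'b': at 9
pos 49 'd': at 10
pos 50 'c': at 11  ** P1@[45:50]
pos 51 'd': at 1 (via fail)
pos 52 'a': at 2
pos 53 'a': at 3
pos 54 'a': at 4
pos 55 'd': at 5  ** P0@[51:55]
pos 56 'd': at 1 (via fail)
pos 57 'd': at 1 (via fail)
pos 58 'd': at 1 (via fail)
pos 59 'a': at 2
pos 60 'a': at 3
pos 61 'a': at 4

Matches: [[8,0],[15,1],[21,1],[27,1],[35,1],[43,0],[50,1],[55,0]]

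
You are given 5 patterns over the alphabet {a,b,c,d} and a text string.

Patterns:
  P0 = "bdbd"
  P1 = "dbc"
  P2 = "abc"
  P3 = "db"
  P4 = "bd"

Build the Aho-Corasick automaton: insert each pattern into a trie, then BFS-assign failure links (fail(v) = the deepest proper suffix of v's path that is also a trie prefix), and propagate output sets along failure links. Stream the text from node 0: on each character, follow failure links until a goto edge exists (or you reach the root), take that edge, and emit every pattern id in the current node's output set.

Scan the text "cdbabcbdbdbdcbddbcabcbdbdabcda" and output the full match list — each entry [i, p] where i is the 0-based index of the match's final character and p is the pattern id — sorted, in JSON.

Build:
Trie nodes:
  0='ε' goto a→8 b→1 d→5
  1='b' goto d→2
  2='bd' goto b→3  ←P4
  3='bdb' goto d→4
  4='bdbd' goto ·  ←P0
  5='d' goto b→6
  6='db' goto c→7  ←P3
  7='dbc' goto ·  ←P1
  8='a' goto b→9
  9='ab' goto c→10
  10='abc' goto ·  ←P2

Failure links (BFS by depth):
  fail(1) 'b': from fail(0)=0 chase 'b': 0 ⇒ 0;  out=∅∪out(0)=∅
  fail(5) 'd': from fail(0)=0 chase 'd': 0 ⇒ 0;  out=∅∪out(0)=∅
  fail(8) 'a': from fail(0)=0 chase 'a': 0 ⇒ 0;  out=∅∪out(0)=∅
  fail(2) 'bd': from fail(1)=0 chase 'd': 0 ⇒ 5;  out={4}∪out(5)={4}
  fail(6) 'db': from fail(5)=0 chase 'b': 0 ⇒ 1;  out={3}∪out(1)={3}
  fail(9) 'ab': from fail(8)=0 chase 'b': 0 ⇒ 1;  out=∅∪out(1)=∅
  fail(3) 'bdb': from fail(2)=5 chase 'b': 5 ⇒ 6;  out=∅∪out(6)={3}
  fail(7) 'dbc': from fail(6)=1 chase 'c': 1→0 ⇒ 0;  out={1}∪out(0)={1}
  fail(10) 'abc': from fail(9)=1 chase 'c': 1→0 ⇒ 0;  out={2}∪out(0)={2}
  fail(4) 'bdbd': from fail(3)=6 chase 'd': 6→1 ⇒ 2;  out={0}∪out(2)={0,4}

Scan:
pos 0 'c': at 0
pos 1 'd': at 5
pos 2 'b': at 6  ** P3@[1:2]
pos 3 'a': at 8 (via fail)
pos 4 'b': at 9
pos 5 'c': at 10  ** P2@[3:5]
pos 6 'b': at 1 (via fail)
pos 7 'd': at 2  ** P4@[6:7]
pos 8 'b': at 3  ** P3@[7:8]
pos 9 'd': at 4  ** P0@[6:9],P4@[8:9]
pos 10 'b': at 3 (via fail)  ** P3@[9:10]
pos 11 'd': at 4  ** P0@[8:11],P4@[10:11]
pos 12 'c': at 0 (via fail)
pos 13 'b': at 1
pos 14 'd': at 2  ** P4@[13:14]
pos 15 'd': at 5 (via fail)
pos 16 'b': at 6  ** P3@[15:16]
pos 17 'c': at 7  ** P1@[15:17]
pos 18 'a': at 8 (via fail)
pos 19 'b': at 9
pos 20 'c': at 10  ** P2@[18:20]
pos 21 'b': at 1 (via fail)
pos 22 'd': at 2  ** P4@[21:22]
pos 23 'b': at 3  ** P3@[22:23]
pos 24 'd': at 4  ** P0@[21:24],P4@[23:24]
pos 25 'a': at 8 (via fail)
pos 26 'b': at 9
pos 27 'c': at 10  ** P2@[25:27]
pos 28 'd': at 5 (via fail)
pos 29 'a': at 8 (via fail)

Result: [[2,3],[5,2],[7,4],[8,3],[9,0],[9,4],[10,3],[11,0],[11,4],[14,4],[16,3],[17,1],[20,2],[22,4],[23,3],[24,0],[24,4],[27,2]]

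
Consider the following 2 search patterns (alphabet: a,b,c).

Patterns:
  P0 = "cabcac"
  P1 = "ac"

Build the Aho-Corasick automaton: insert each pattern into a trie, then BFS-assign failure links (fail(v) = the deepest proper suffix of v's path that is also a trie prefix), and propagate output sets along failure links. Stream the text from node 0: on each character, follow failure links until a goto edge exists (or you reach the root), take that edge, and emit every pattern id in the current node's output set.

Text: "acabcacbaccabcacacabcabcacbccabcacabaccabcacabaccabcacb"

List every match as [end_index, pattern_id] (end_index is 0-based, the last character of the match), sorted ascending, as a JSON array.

Build automaton:
Trie (insert patterns):
  n0 'ε': a→7 c→1
  n1 'c': a→2
  n2 'ca': b→3
  n3 'cab': c→4
  n4 'cabc': a→5
  n5 'cabca': c→6
  n6 'cabcac': ·  ←P0
  n7 'a': c→8
  n8 'ac': ·  ←P1

BFS fail/out derivation:
  n1('c'): parent n0 fail=0; on 'c' 0 → fail=0;  out ∅∪∅=∅
  n7('a'): parent n0 fail=0; on 'a' 0 → fail=0;  out ∅∪∅=∅
  n2('ca'): parent n1 fail=0; on 'a' 0 → fail=7;  out ∅∪∅=∅
  n8('ac'): parent n7 fail=0; on 'c' 0 → fail=1;  out {1}∪∅={1}
  n3('cab'): parent n2 fail=7; on 'b' 7→0 → fail=0;  out ∅∪∅=∅
  n4('cabc'): parent n3 fail=0; on 'c' 0 → fail=1;  out ∅∪∅=∅
  n5('cabca'): parent n4 fail=1; on 'a' 1 → fail=2;  out ∅∪∅=∅
  n6('cabcac'): parent n5 fail=2; on 'c' 2→7 → fail=8;  out {0}∪{1}={0,1}

Text stream:
pos 0 'a': at 7
pos 1 'c': at 8  ** P1@[0:1]
pos 2 'a': at 2 ·f
pos 3 'b': at 3
pos 4 'c': at 4
pos 5 'a': at 5
pos 6 'c': at 6  ** P0@[1:6],P1@[5:6]
pos 7 'b': at 0 ·f
pos 8 'a': at 7
pos 9 'c': at 8  ** P1@[8:9]
pos 10 'c': at 1 ·f
pos 11 'a': at 2
pos 12 'b': at 3
pos 13 'c': at 4
pos 14 'a': at 5
pos 15 'c': at 6  ** P0@[10:15],P1@[14:15]
pos 16 'a': at 2 ·f
pos 17 'c': at 8 ·f  ** P1@[16:17]
pos 18 'a': at 2 ·f
pos 19 'b': at 3
pos 20 'c': at 4
pos 21 'a': at 5
pos 22 'b': at 3 ·f
pos 23 'c': at 4
pos 24 'a': at 5
pos 25 'c': at 6  ** P0@[20:25],P1@[24:25]
pos 26 'b': at 0 ·f
pos 27 'c': at 1
pos 28 'c': at 1 ·f
pos 29 'a': at 2
pos 30 'b': at 3
pos 31 'c': at 4
pos 32 'a': at 5
pos 33 'c': at 6  ** P0@[28:33],P1@[32:33]
pos 34 'a': at 2 ·f
pos 35 'b': at 3
pos 36 'a': at 7 ·f
pos 37 'c': at 8  ** P1@[36:37]
pos 38 'c': at 1 ·f
pos 39 'a': at 2
pos 40 'b': at 3
pos 41 'c': at 4
pos 42 'a': at 5
pos 43 'c': at 6  ** P0@[38:43],P1@[42:43]
pos 44 'a': at 2 ·f
pos 45 'b': at 3
pos 46 'a': at 7 ·f
pos 47 'c': at 8  ** P1@[46:47]
pos 48 'c': at 1 ·f
pos 49 'a': at 2
pos 50 'b': at 3
pos 51 'c': at 4
pos 52 'a': at 5
pos 53 'c': at 6  ** P0@[48:53],P1@[52:53]
pos 54 'b': at 0 ·f

All matches (sorted): [[1,1],[6,0],[6,1],[9,1],[15,0],[15,1],[17,1],[25,0],[25,1],[33,0],[33,1],[37,1],[43,0],[43,1],[47,1],[53,0],[53,1]]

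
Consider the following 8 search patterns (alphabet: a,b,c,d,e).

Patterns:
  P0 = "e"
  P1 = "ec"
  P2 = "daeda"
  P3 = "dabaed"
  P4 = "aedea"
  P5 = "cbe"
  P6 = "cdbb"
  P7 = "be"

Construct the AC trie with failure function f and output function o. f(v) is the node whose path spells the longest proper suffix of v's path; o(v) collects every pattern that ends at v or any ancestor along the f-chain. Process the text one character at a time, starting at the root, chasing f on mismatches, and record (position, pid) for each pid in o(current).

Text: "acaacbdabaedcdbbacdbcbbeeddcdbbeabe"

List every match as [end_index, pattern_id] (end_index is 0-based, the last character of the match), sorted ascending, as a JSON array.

Build automaton:
Trie nodes:
  0='ε' goto a→12 b→23 c→17 d→3 e→1
  1='e' goto c→2  ←P0
  2='ec' goto ·  ←P1
  3='d' goto a→4
  4='da' goto b→8 e→5
  5='dae' goto d→6
  6='daed' goto a→7
  7='daeda' goto ·  ←P2
  8='dab' goto a→9
  9='daba' goto e→10
  10='dabae' goto d→11
  11='dabaed' goto ·  ←P3
  12='a' goto e→13
  13='ae' goto d→14
  14='aed' goto e→15
  15='aede' goto a→16
  16='aedea' goto ·  ←P4
  17='c' goto b→18 d→20
  18='cb' goto e→19
  19='cbe' goto ·  ←P5
  20='cd' goto b→21
  21='cdb' goto b→22
  22='cdbb' goto ·  ←P6
  23='b' goto e→24
  24='be' goto ·  ←P7

BFS fail/out derivation:
  fail(1) 'e': from fail(0)=0 chase 'e': 0 ⇒ 0;  out={0}∪out(0)={0}
  fail(3) 'd': from fail(0)=0 chase 'd': 0 ⇒ 0;  out=∅∪out(0)=∅
  fail(12) 'a': from fail(0)=0 chase 'a': 0 ⇒ 0;  out=∅∪out(0)=∅
  fail(17) 'c': from fail(0)=0 chase 'c': 0 ⇒ 0;  out=∅∪out(0)=∅
  fail(23) 'b': from fail(0)=0 chase 'b': 0 ⇒ 0;  out=∅∪out(0)=∅
  fail(2) 'ec': from fail(1)=0 chase 'c': 0 ⇒ 17;  out={1}∪out(17)={1}
  fail(4) 'da': from fail(3)=0 chase 'a': 0 ⇒ 12;  out=∅∪out(12)=∅
  fail(13) 'ae': from fail(12)=0 chase 'e': 0 ⇒ 1;  out=∅∪out(1)={0}
  fail(18) 'cb': from fail(17)=0 chase 'b': 0 ⇒ 23;  out=∅∪out(23)=∅
  fail(20) 'cd': from fail(17)=0 chase 'd': 0 ⇒ 3;  out=∅∪out(3)=∅
  fail(24) 'be': from fail(23)=0 chase 'e': 0 ⇒ 1;  out={7}∪out(1)={0,7}
  fail(5) 'dae': from fail(4)=12 chase 'e': 12 ⇒ 13;  out=∅∪out(13)={0}
  fail(8) 'dab': from fail(4)=12 chase 'b': 12→0 ⇒ 23;  out=∅∪out(23)=∅
  fail(14) 'aed': from fail(13)=1 chase 'd': 1→0 ⇒ 3;  out=∅∪out(3)=∅
  fail(19) 'cbe': from fail(18)=23 chase 'e': 23 ⇒ 24;  out={5}∪out(24)={0,5,7}
  fail(21) 'cdb': from fail(20)=3 chase 'b': 3→0 ⇒ 23;  out=∅∪out(23)=∅
  fail(6) 'daed': from fail(5)=13 chase 'd': 13 ⇒ 14;  out=∅∪out(14)=∅
  fail(9) 'daba': from fail(8)=23 chase 'a': 23→0 ⇒ 12;  out=∅∪out(12)=∅
  fail(15) 'aede': from fail(14)=3 chase 'e': 3→0 ⇒ 1;  out=∅∪out(1)={0}
  fail(22) 'cdbb': from fail(21)=23 chase 'b': 23→0 ⇒ 23;  out={6}∪out(23)={6}
  fail(7) 'daeda': from fail(6)=14 chase 'a': 14→3 ⇒ 4;  out={2}∪out(4)={2}
  fail(10) 'dabae': from fail(9)=12 chase 'e': 12 ⇒ 13;  out=∅∪out(13)={0}
  fail(16) 'aedea': from fail(15)=1 chase 'a': 1→0 ⇒ 12;  out={4}∪out(12)={4}
  fail(11) 'dabaed': from fail(10)=13 chase 'd': 13 ⇒ 14;  out={3}∪out(14)={3}

Scan:
pos 0 'a': at 12
pos 1 'c': at 17 ·f
pos 2 'a': at 12 ·f
pos 3 'a': at 12 ·f
pos 4 'c': at 17 ·f
pos 5 'b': at 18
pos 6 'd': at 3 ·f
pos 7 'a': at 4
pos 8 'b': at 8
pos 9 'a': at 9
pos 10 'e': at 10  emit P0@[10:10]
pos 11 'd': at 11  emit P3@[6:11]
pos 12 'c': at 17 ·f
pos 13 'd': at 20
pos 14 'b': at 21
pos 15 'b': at 22  emit P6@[12:15]
pos 16 'a': at 12 ·f
pos 17 'c': at 17 ·f
pos 18 'd': at 20
pos 19 'b': at 21
pos 20 'c': at 17 ·f
pos 21 'b': at 18
pos 22 'b': at 23 ·f
pos 23 'e': at 24  emit P0@[23:23],P7@[22:23]
pos 24 'e': at 1 ·f  emit P0@[24:24]
pos 25 'd': at 3 ·f
pos 26 'd': at 3 ·f
pos 27 'c': at 17 ·f
pos 28 'd': at 20
pos 29 'b': at 21
pos 30 'b': at 22  emit P6@[27:30]
pos 31 'e': at 24 ·f  emit P0@[31:31],P7@[30:31]
pos 32 'a': at 12 ·f
pos 33 'b': at 23 ·f
pos 34 'e': at 24  emit P0@[34:34],P7@[33:34]

Matches: [[10,0],[11,3],[15,6],[23,0],[23,7],[24,0],[30,6],[31,0],[31,7],[34,0],[34,7]]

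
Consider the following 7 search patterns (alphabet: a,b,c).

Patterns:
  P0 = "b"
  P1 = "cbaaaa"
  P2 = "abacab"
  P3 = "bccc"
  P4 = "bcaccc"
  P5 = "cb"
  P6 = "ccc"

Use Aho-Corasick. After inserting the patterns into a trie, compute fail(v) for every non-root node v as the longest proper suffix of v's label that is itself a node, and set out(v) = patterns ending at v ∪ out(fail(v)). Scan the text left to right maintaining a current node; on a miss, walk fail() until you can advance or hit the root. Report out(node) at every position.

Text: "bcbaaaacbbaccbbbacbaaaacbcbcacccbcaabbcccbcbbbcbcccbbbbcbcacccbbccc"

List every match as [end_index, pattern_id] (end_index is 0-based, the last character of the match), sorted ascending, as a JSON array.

Construct AC machine:
Trie nodes:
  0='ε' goto a→8 b→1 c→2
  1='b' goto c→14  [P0 ends]
  2='c' goto b→3 c→21
  3='cb' goto a→4  [P5 ends]
  4='cba' goto a→5
  5='cbaa' goto a→6
  6='cbaaa' goto a→7
  7='cbaaaa' goto ·  [P1 ends]
  8='a' goto b→9
  9='ab' goto a→10
  10='aba' goto c→11
  11='abac' goto a→12
  12='abaca' goto b→13
  13='abacab' goto ·  [P2 ends]
  14='bc' goto a→17 c→15
  15='bcc' goto c→16
  16='bccc' goto ·  [P3 ends]
  17='bca' goto c→18
  18='bcac' goto c→19
  19='bcacc' goto c→20
  20='bcaccc' goto ·  [P4 ends]
  21='cc' goto c→22
  22='ccc' goto ·  [P6 ends]

BFS fail/out derivation:
  fail(1) 'b': from fail(0)=0 chase 'b': 0 ⇒ 0;  out={0}∪out(0)={0}
  fail(2) 'c': from fail(0)=0 chase 'c': 0 ⇒ 0;  out=∅∪out(0)=∅
  fail(8) 'a': from fail(0)=0 chase 'a': 0 ⇒ 0;  out=∅∪out(0)=∅
  fail(3) 'cb': from fail(2)=0 chase 'b': 0 ⇒ 1;  out={5}∪out(1)={0,5}
  fail(9) 'ab': from fail(8)=0 chase 'b': 0 ⇒ 1;  out=∅∪out(1)={0}
  fail(14) 'bc': from fail(1)=0 chase 'c': 0 ⇒ 2;  out=∅∪out(2)=∅
  fail(21) 'cc': from fail(2)=0 chase 'c': 0 ⇒ 2;  out=∅∪out(2)=∅
  fail(4) 'cba': from fail(3)=1 chase 'a': 1→0 ⇒ 8;  out=∅∪out(8)=∅
  fail(10) 'aba': from fail(9)=1 chase 'a': 1→0 ⇒ 8;  out=∅∪out(8)=∅
  fail(15) 'bcc': from fail(14)=2 chase 'c': 2 ⇒ 21;  out=∅∪out(21)=∅
  fail(17) 'bca': from fail(14)=2 chase 'a': 2→0 ⇒ 8;  out=∅∪out(8)=∅
  fail(22) 'ccc': from fail(21)=2 chase 'c': 2 ⇒ 21;  out={6}∪out(21)={6}
  fail(5) 'cbaa': from fail(4)=8 chase 'a': 8→0 ⇒ 8;  out=∅∪out(8)=∅
  fail(11) 'abac': from fail(10)=8 chase 'c': 8→0 ⇒ 2;  out=∅∪out(2)=∅
  fail(16) 'bccc': from fail(15)=21 chase 'c': 21 ⇒ 22;  out={3}∪out(22)={3,6}
  fail(18) 'bcac': from fail(17)=8 chase 'c': 8→0 ⇒ 2;  out=∅∪out(2)=∅
  fail(6) 'cbaaa': from fail(5)=8 chase 'a': 8→0 ⇒ 8;  out=∅∪out(8)=∅
  fail(12) 'abaca': from fail(11)=2 chase 'a': 2→0 ⇒ 8;  out=∅∪out(8)=∅
  fail(19) 'bcacc': from fail(18)=2 chase 'c': 2 ⇒ 21;  out=∅∪out(21)=∅
  fail(7) 'cbaaaa': from fail(6)=8 chase 'a': 8→0 ⇒ 8;  out={1}∪out(8)={1}
  fail(13) 'abacab': from fail(12)=8 chase 'b': 8 ⇒ 9;  out={2}∪out(9)={0,2}
  fail(20) 'bcaccc': from fail(19)=21 chase 'c': 21 ⇒ 22;  out={4}∪out(22)={4,6}

Text stream:
i=0 'b': node 0→1  emit P0@[0:0]
i=1 'c': node 1→14
i=2 'b': node 14→3 (via fail)  emit P0@[2:2],P5@[1:2]
i=3 'a': node 3→4
i=4 'a': node 4→5
i=5 'a': node 5→6
i=6 'a': node 6→7  emit P1@[1:6]
i=7 'c': node 7→2 (via fail)
i=8 'b': node 2→3  emit P0@[8:8],P5@[7:8]
i=9 'b': node 3→1 (via fail)  emit P0@[9:9]
i=10 'a': node 1→8 (via fail)
i=11 'c': node 8→2 (via fail)
i=12 'c': node 2→21
i=13 'b': node 21→3 (via fail)  emit P0@[13:13],P5@[12:13]
i=14 'b': node 3→1 (via fail)  emit P0@[14:14]
i=15 'b': node 1→1 (via fail)  emit P0@[15:15]
i=16 'a': node 1→8 (via fail)
i=17 'c': node 8→2 (via fail)
i=18 'b': node 2→3  emit P0@[18:18],P5@[17:18]
i=19 'a': node 3→4
i=20 'a': node 4→5
i=21 'a': node 5→6
i=22 'a': node 6→7  emit P1@[17:22]
i=23 'c': node 7→2 (via fail)
i=24 'b': node 2→3  emit P0@[24:24],P5@[23:24]
i=25 'c': node 3→14 (via fail)
i=26 'b': node 14→3 (via fail)  emit P0@[26:26],P5@[25:26]
i=27 'c': node 3→14 (via fail)
i=28 'a': node 14→17
i=29 'c': node 17→18
i=30 'c': node 18→19
i=31 'c': node 19→20  emit P4@[26:31],P6@[29:31]
i=32 'b': node 20→3 (via fail)  emit P0@[32:32],P5@[31:32]
i=33 'c': node 3→14 (via fail)
i=34 'a': node 14→17
i=35 'a': node 17→8 (via fail)
i=36 'b': node 8→9  emit P0@[36:36]
i=37 'b': node 9→1 (via fail)  emit P0@[37:37]
i=38 'c': node 1→14
i=39 'c': node 14→15
i=40 'c': node 15→16  emit P3@[37:40],P6@[38:40]
i=41 'b': node 16→3 (via fail)  emit P0@[41:41],P5@[40:41]
i=42 'c': node 3→14 (via fail)
i=43 'b': node 14→3 (via fail)  emit P0@[43:43],P5@[42:43]
i=44 'b': node 3→1 (via fail)  emit P0@[44:44]
i=45 'b': node 1→1 (via fail)  emit P0@[45:45]
i=46 'c': node 1→14
i=47 'b': node 14→3 (via fail)  emit P0@[47:47],P5@[46:47]
i=48 'c': node 3→14 (via fail)
i=49 'c': node 14→15
i=50 'c': node 15→16  emit P3@[47:50],P6@[48:50]
i=51 'b': node 16→3 (via fail)  emit P0@[51:51],P5@[50:51]
i=52 'b': node 3→1 (via fail)  emit P0@[52:52]
i=53 'b': node 1→1 (via fail)  emit P0@[53:53]
i=54 'b': node 1→1 (via fail)  emit P0@[54:54]
i=55 'c': node 1→14
i=56 'b': node 14→3 (via fail)  emit P0@[56:56],P5@[55:56]
i=57 'c': node 3→14 (via fail)
i=58 'a': node 14→17
i=59 'c': node 17→18
i=60 'c': node 18→19
i=61 'c': node 19→20  emit P4@[56:61],P6@[59:61]
i=62 'b': node 20→3 (via fail)  emit P0@[62:62],P5@[61:62]
i=63 'b': node 3→1 (via fail)  emit P0@[63:63]
i=64 'c': node 1→14
i=65 'c': node 14→15
i=66 'c': node 15→16  emit P3@[63:66],P6@[64:66]

Matches: [[0,0],[2,0],[2,5],[6,1],[8,0],[8,5],[9,0],[13,0],[13,5],[14,0],[15,0],[18,0],[18,5],[22,1],[24,0],[24,5],[26,0],[26,5],[31,4],[31,6],[32,0],[32,5],[36,0],[37,0],[40,3],[40,6],[41,0],[41,5],[43,0],[43,5],[44,0],[45,0],[47,0],[47,5],[50,3],[50,6],[51,0],[51,5],[52,0],[53,0],[54,0],[56,0],[56,5],[61,4],[61,6],[62,0],[62,5],[63,0],[66,3],[66,6]]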